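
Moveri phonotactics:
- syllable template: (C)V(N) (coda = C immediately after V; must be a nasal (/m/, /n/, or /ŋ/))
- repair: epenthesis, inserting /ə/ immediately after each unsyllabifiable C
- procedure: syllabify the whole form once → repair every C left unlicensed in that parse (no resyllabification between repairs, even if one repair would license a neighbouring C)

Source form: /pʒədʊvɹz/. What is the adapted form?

The consonants /p/, /v/, /ɹ/, /z/ cannot be parsed into a legal (C)V(N) syllable (only a nasal (/m/, /n/, or /ŋ/) is licensed in coda position; onsets are limited to one consonant).
Epenthesis after each stranded consonant: /p/ → /pə/, /v/ → /və/, /ɹ/ → /ɹə/, /z/ → /zə/.

pəʒədʊvəɹəzə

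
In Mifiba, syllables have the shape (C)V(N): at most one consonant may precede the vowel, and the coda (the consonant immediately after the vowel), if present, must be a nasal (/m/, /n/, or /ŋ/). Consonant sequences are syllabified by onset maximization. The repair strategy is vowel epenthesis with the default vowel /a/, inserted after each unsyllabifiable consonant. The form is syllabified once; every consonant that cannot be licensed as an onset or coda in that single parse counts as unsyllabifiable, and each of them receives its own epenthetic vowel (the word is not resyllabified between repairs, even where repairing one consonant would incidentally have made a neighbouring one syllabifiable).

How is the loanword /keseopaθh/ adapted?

keseopaθaha

Syllabifying with onset maximization leaves /θ/, /h/ stranded (only a nasal (/m/, /n/, or /ŋ/) is licensed in coda position; onsets are limited to one consonant).
Epenthesis after each stranded consonant: /θ/ → /θa/, /h/ → /ha/.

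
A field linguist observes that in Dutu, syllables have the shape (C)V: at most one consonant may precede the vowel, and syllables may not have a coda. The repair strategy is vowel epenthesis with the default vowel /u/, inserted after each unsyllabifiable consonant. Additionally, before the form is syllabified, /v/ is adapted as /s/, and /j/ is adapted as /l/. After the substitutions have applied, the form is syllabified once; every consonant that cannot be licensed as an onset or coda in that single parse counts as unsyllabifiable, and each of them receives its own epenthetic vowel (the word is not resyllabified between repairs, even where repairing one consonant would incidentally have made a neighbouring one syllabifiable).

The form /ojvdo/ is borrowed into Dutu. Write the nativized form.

Substitution: /j/ → /l/, /v/ → /s/, giving /olsdo/.
Syllabifying with onset maximization leaves /l/, /s/ stranded (no codas are permitted; onsets are limited to one consonant).
Inserting the epenthetic vowel yields /l/ → /lu/, /s/ → /su/.

olusudo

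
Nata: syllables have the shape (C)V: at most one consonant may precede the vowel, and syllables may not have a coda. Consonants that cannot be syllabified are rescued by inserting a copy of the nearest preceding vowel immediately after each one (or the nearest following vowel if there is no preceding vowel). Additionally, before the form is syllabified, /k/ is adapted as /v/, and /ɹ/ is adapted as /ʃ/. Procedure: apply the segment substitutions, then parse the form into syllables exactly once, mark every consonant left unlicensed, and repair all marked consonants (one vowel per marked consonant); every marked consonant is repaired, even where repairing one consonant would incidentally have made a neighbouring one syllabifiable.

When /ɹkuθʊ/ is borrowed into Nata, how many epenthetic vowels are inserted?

1

After substitution the input is /ʃvuθʊ/.
The unsyllabifiable consonants are /ʃ/; each receives one epenthetic vowel.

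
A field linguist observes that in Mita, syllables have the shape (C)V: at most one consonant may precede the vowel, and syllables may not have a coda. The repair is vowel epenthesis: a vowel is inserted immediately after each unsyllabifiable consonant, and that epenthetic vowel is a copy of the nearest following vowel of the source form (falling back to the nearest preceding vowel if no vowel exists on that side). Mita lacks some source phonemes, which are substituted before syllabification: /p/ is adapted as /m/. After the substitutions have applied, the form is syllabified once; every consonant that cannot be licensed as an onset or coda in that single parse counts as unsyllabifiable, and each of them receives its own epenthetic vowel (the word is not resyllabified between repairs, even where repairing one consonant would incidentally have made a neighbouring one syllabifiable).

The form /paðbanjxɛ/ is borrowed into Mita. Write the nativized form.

Substitution: /p/ → /m/, giving /maðbanjxɛ/.
Syllabifying with onset maximization leaves /ð/, /n/, /j/ stranded (no codas are permitted; onsets are limited to one consonant).
Inserting the epenthetic vowel yields /ð/ → /ða/, /n/ → /nɛ/, /j/ → /jɛ/.

maðabanɛjɛxɛ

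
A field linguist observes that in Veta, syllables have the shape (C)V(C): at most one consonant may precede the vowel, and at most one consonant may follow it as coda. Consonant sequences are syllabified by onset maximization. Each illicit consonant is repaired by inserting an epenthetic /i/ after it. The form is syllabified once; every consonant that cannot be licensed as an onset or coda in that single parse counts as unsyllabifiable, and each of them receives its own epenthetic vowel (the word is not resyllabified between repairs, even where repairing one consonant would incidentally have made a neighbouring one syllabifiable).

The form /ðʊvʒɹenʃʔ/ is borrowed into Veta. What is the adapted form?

ðʊvʒiɹenʃiʔi

Syllabifying with onset maximization leaves /ʒ/, /ʃ/, /ʔ/ stranded (at most one coda consonant is licensed; onsets are limited to one consonant).
Inserting the epenthetic vowel yields /ʒ/ → /ʒi/, /ʃ/ → /ʃi/, /ʔ/ → /ʔi/.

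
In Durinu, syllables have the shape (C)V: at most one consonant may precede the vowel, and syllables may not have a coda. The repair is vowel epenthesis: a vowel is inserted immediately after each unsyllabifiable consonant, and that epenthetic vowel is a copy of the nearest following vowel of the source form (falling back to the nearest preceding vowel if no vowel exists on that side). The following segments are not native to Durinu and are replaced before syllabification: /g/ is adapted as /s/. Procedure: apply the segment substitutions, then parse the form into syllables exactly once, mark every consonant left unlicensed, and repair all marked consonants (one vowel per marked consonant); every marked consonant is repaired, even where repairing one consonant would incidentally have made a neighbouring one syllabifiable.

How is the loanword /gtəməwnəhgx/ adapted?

Substitution: /g/ → /s/, giving /stəməwnəhsx/.
Syllabifying with onset maximization leaves /s/, /w/, /h/, /s/, /x/ stranded (no codas are permitted; onsets are limited to one consonant).
Inserting the epenthetic vowel yields /s/ → /sə/, /w/ → /wə/, /h/ → /hə/, /s/ → /sə/, /x/ → /xə/.

sətəməwənəhəsəxə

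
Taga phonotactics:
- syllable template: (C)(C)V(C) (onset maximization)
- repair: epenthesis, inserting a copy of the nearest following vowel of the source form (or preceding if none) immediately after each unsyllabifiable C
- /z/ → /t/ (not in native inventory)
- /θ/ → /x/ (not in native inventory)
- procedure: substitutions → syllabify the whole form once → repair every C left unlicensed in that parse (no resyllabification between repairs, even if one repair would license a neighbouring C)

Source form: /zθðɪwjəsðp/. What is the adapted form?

tɪxðɪwjəsðəpə

Substitution: /z/ → /t/, /θ/ → /x/, giving /txðɪwjəsðp/.
Under (C)(C)V(C), the unsyllabifiable consonants are /t/, /ð/, /p/ (at most one coda consonant is licensed; onsets may contain at most 2 consonants).
Epenthesis after each stranded consonant: /t/ → /tɪ/, /ð/ → /ðə/, /p/ → /pə/.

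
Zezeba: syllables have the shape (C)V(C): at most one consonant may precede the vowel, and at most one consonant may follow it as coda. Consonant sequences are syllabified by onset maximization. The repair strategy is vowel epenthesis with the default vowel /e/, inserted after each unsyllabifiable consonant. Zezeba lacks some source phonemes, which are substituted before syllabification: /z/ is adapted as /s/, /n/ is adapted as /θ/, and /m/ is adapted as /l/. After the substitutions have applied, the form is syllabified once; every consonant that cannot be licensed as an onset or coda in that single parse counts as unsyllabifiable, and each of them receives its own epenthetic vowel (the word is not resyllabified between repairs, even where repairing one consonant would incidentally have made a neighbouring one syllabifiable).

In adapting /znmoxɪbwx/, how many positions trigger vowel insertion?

4

After substitution the input is /sθloxɪbwx/.
The unsyllabifiable consonants are /s/, /θ/, /w/, /x/; each receives one epenthetic vowel.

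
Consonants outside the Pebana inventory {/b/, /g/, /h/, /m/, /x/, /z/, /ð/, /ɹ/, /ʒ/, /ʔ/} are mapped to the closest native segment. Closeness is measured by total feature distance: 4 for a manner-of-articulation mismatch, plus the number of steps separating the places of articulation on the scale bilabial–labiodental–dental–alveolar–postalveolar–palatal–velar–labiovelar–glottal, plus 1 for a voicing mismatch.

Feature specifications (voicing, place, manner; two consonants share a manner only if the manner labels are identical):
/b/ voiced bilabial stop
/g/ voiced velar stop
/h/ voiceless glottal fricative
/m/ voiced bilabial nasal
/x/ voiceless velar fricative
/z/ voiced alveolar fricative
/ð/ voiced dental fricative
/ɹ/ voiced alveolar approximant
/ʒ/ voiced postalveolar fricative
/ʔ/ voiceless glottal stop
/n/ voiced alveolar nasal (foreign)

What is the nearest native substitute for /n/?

m

/m/ is closest: same manner (nasal), place distance 3 (alveolar→bilabial), same voicing; total 3. Next closest is /z/ at distance 4.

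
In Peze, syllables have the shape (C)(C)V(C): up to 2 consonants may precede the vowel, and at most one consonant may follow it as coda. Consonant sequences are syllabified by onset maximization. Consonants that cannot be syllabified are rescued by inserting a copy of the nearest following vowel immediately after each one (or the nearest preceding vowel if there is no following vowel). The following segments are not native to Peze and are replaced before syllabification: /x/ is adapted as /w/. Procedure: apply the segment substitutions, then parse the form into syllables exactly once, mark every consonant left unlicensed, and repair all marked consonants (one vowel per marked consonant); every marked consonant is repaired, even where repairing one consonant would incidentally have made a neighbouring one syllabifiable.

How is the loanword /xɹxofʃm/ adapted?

woɹwofʃomo

Substitution: /x/ → /w/, giving /wɹwofʃm/.
Under (C)(C)V(C), the unsyllabifiable consonants are /w/, /ʃ/, /m/ (at most one coda consonant is licensed; onsets may contain at most 2 consonants).
Each unlicensed consonant becomes the onset of a new syllable: /w/ → /wo/, /ʃ/ → /ʃo/, /m/ → /mo/.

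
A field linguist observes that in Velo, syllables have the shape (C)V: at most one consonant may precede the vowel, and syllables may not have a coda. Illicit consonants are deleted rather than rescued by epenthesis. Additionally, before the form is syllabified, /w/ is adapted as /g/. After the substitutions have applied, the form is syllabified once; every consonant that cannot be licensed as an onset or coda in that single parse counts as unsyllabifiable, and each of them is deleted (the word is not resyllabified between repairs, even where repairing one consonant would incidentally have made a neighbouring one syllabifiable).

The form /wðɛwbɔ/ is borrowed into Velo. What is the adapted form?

ðɛbɔ

Substitution: /w/ → /g/, giving /gðɛgbɔ/.
Under (C)V, the unsyllabifiable consonants are /g/, /g/ (no codas are permitted; onsets are limited to one consonant).
Each unlicensed consonant is deleted: /g/, /g/.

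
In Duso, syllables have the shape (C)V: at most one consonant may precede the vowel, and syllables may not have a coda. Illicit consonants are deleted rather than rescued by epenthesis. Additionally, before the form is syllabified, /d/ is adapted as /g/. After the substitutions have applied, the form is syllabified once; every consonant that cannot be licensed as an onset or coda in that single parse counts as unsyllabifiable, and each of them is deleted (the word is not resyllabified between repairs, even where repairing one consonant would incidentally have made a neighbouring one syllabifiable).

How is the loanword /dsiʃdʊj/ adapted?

Substitution: /d/ → /g/, giving /gsiʃgʊj/.
Syllabifying with onset maximization leaves /g/, /ʃ/, /j/ stranded (no codas are permitted; onsets are limited to one consonant).
Each unlicensed consonant is deleted: /g/, /ʃ/, /j/.

sigʊ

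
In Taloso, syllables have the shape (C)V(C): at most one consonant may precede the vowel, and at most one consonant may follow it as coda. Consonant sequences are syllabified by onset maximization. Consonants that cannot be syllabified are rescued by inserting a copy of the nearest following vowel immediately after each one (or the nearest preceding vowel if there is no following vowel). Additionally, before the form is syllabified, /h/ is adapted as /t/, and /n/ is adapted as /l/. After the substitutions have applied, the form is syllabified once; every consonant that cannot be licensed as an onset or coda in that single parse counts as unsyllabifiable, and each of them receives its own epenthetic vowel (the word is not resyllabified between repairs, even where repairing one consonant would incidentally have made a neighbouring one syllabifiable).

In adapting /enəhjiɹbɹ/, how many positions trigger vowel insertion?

After substitution the input is /elətjiɹbɹ/.
The unsyllabifiable consonants are /b/, /ɹ/; each receives one epenthetic vowel.

2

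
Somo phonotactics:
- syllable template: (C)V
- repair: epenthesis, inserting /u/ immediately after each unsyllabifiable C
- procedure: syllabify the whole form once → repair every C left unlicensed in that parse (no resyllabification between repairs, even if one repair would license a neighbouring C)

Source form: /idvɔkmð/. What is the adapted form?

Syllabifying with onset maximization leaves /d/, /k/, /m/, /ð/ stranded (no codas are permitted; onsets are limited to one consonant).
Epenthesis after each stranded consonant: /d/ → /du/, /k/ → /ku/, /m/ → /mu/, /ð/ → /ðu/.

iduvɔkumuðu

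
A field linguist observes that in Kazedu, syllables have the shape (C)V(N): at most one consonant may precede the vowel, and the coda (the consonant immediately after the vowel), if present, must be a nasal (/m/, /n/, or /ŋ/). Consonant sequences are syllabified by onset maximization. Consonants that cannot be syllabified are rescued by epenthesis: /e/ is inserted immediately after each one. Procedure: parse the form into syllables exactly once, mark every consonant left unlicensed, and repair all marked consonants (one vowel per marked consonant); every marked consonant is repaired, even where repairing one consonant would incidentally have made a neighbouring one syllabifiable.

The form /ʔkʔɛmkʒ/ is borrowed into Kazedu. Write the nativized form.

Syllabifying with onset maximization leaves /ʔ/, /k/, /k/, /ʒ/ stranded (only a nasal (/m/, /n/, or /ŋ/) is licensed in coda position; onsets are limited to one consonant).
Epenthesis after each stranded consonant: /ʔ/ → /ʔe/, /k/ → /ke/, /k/ → /ke/, /ʒ/ → /ʒe/.

ʔekeʔɛmkeʒe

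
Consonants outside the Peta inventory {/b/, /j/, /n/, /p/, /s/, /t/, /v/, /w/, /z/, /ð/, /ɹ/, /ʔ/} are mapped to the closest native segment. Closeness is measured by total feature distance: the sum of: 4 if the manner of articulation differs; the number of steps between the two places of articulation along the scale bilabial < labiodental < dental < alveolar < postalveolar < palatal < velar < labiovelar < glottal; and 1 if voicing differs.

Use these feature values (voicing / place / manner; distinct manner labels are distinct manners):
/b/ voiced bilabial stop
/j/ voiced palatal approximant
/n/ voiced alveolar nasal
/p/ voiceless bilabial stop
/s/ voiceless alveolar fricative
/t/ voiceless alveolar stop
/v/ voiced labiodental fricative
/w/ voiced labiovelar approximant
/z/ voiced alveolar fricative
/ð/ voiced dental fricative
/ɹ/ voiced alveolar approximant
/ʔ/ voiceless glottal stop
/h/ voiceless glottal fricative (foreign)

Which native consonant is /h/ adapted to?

ʔ

/ʔ/ is closest: manner differs (fricative→stop, +4), place distance 0 (glottal→glottal), same voicing; total 4. Next closest is /s/ at distance 5.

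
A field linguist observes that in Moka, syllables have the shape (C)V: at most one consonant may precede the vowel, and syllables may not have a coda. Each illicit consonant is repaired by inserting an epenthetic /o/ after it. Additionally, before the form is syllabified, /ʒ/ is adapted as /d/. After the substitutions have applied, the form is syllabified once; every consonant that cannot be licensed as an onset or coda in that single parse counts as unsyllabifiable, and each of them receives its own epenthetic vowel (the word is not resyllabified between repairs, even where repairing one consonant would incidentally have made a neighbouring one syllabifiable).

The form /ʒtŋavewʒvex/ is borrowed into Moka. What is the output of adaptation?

dotoŋavewodovexo

Substitution: /ʒ/ → /d/, giving /dtŋavewdvex/.
Syllabifying with onset maximization leaves /d/, /t/, /w/, /d/, /x/ stranded (no codas are permitted; onsets are limited to one consonant).
Epenthesis after each stranded consonant: /d/ → /do/, /t/ → /to/, /w/ → /wo/, /d/ → /do/, /x/ → /xo/.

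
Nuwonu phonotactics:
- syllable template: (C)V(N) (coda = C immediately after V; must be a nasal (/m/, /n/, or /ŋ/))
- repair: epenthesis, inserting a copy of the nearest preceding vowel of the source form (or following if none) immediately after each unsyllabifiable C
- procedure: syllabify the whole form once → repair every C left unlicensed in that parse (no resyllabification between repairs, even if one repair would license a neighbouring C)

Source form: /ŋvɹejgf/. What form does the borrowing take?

Syllabifying with onset maximization leaves /ŋ/, /v/, /j/, /g/, /f/ stranded (only a nasal (/m/, /n/, or /ŋ/) is licensed in coda position; onsets are limited to one consonant).
Each unlicensed consonant becomes the onset of a new syllable: /ŋ/ → /ŋe/, /v/ → /ve/, /j/ → /je/, /g/ → /ge/, /f/ → /fe/.

ŋeveɹejegefe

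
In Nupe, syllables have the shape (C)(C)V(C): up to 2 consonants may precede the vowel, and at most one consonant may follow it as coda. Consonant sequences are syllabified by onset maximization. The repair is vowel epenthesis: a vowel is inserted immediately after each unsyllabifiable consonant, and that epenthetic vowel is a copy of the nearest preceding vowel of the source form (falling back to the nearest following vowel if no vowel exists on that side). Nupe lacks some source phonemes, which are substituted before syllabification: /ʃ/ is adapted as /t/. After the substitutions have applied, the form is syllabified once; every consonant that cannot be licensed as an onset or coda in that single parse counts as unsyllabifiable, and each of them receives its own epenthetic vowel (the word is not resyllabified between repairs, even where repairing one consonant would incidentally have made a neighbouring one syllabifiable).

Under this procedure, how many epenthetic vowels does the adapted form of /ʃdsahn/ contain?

After substitution the input is /tdsahn/.
The unsyllabifiable consonants are /t/, /n/; each receives one epenthetic vowel.

2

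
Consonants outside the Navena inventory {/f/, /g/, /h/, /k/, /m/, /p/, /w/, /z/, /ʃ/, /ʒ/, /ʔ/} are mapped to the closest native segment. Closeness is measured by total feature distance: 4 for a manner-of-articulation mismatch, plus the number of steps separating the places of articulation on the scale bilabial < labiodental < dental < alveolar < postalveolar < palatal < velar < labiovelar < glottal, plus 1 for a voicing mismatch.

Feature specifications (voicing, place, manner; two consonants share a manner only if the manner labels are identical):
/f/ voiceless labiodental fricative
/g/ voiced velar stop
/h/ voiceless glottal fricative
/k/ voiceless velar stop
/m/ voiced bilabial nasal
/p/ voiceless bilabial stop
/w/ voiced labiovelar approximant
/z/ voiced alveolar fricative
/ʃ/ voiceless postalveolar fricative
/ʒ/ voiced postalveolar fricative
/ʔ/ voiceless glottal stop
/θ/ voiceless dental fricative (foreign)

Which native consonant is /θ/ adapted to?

/f/ is closest: same manner (fricative), place distance 1 (dental→labiodental), same voicing; total 1. Next closest is /z/ at distance 2.

f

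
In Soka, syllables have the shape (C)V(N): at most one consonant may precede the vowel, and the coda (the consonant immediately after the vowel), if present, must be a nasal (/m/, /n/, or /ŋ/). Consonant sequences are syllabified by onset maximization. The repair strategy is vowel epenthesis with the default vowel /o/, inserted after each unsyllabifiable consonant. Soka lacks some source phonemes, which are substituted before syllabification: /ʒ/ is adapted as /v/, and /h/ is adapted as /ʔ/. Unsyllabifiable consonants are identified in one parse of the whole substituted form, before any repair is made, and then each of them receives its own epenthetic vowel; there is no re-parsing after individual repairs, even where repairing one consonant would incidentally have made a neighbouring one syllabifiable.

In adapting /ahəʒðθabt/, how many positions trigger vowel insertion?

4

After substitution the input is /aʔəvðθabt/.
The unsyllabifiable consonants are /v/, /ð/, /b/, /t/; each receives one epenthetic vowel.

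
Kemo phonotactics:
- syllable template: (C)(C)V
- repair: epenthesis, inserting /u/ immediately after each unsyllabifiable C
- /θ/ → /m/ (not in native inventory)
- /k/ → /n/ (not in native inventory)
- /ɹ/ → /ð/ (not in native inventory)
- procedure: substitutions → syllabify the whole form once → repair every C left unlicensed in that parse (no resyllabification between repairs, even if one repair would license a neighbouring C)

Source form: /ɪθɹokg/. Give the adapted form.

ɪmðonugu

Substitution: /θ/ → /m/, /ɹ/ → /ð/, /k/ → /n/, giving /ɪmðong/.
The consonants /n/, /g/ cannot be parsed into a legal (C)(C)V syllable (no codas are permitted; onsets may contain at most 2 consonants).
Each unlicensed consonant becomes the onset of a new syllable: /n/ → /nu/, /g/ → /gu/.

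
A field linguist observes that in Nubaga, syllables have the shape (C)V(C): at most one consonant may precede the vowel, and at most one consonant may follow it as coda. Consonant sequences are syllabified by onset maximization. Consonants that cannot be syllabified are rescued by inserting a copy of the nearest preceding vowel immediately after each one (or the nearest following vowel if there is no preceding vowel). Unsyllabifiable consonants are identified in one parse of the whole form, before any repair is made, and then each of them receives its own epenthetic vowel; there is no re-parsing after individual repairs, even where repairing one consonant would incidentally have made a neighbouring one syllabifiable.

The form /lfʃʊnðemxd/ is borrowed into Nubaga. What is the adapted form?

lʊfʊʃʊnðemxede

The consonants /l/, /f/, /x/, /d/ cannot be parsed into a legal (C)V(C) syllable (at most one coda consonant is licensed; onsets are limited to one consonant).
Epenthesis after each stranded consonant: /l/ → /lʊ/, /f/ → /fʊ/, /x/ → /xe/, /d/ → /de/.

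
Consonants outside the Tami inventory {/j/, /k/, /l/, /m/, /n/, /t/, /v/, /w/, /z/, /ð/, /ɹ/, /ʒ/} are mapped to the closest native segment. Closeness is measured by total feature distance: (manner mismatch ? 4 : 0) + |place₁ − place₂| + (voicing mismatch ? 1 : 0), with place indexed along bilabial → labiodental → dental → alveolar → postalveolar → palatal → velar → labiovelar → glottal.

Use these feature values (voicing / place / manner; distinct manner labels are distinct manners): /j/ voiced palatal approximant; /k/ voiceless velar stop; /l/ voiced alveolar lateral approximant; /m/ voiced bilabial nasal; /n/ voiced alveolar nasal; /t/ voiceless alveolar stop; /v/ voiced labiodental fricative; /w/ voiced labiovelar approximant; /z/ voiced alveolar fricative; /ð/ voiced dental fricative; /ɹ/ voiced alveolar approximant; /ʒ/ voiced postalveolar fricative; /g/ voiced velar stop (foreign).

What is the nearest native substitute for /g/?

k

/k/ is closest: same manner (stop), place distance 0 (velar→velar), voicing differs (+1); total 1. Next closest is /t/ at distance 4.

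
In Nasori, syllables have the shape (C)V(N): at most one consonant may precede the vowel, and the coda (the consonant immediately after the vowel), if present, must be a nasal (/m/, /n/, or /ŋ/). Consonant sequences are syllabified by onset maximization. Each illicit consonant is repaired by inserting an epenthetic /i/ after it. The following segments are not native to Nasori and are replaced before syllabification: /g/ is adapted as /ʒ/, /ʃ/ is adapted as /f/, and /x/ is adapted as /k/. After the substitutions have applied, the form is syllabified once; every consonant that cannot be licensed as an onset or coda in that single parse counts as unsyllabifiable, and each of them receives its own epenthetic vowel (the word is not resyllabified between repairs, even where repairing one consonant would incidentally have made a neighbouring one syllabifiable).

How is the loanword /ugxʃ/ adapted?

Substitution: /g/ → /ʒ/, /x/ → /k/, /ʃ/ → /f/, giving /uʒkf/.
Syllabifying with onset maximization leaves /ʒ/, /k/, /f/ stranded (only a nasal (/m/, /n/, or /ŋ/) is licensed in coda position; onsets are limited to one consonant).
Inserting the epenthetic vowel yields /ʒ/ → /ʒi/, /k/ → /ki/, /f/ → /fi/.

uʒikifi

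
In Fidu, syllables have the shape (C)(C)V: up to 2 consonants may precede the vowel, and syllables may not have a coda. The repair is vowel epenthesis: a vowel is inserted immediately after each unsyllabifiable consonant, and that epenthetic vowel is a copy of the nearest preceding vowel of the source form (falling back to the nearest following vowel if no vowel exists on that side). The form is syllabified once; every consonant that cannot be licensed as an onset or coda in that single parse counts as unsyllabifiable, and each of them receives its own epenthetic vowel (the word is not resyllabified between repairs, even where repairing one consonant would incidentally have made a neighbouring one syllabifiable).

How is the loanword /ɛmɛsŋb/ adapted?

ɛmɛsɛŋɛbɛ

The consonants /s/, /ŋ/, /b/ cannot be parsed into a legal (C)(C)V syllable (no codas are permitted; onsets may contain at most 2 consonants).
Inserting the epenthetic vowel yields /s/ → /sɛ/, /ŋ/ → /ŋɛ/, /b/ → /bɛ/.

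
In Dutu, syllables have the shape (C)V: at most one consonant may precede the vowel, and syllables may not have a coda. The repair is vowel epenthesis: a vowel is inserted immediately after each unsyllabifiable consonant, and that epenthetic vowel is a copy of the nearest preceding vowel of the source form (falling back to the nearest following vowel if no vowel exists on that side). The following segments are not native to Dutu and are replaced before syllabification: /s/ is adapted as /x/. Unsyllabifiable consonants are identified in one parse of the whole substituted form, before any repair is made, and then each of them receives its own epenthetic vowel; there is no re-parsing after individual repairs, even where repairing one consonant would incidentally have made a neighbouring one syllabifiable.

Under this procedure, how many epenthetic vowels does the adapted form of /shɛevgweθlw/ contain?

After substitution the input is /xhɛevgweθlw/.
The unsyllabifiable consonants are /x/, /v/, /g/, /θ/, /l/, /w/; each receives one epenthetic vowel.

6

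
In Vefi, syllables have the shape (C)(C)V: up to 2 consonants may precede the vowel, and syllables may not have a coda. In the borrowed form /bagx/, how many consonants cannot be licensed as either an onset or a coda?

2

The consonants /g/, /x/ cannot be parsed into a legal (C)(C)V syllable (no codas are permitted; onsets may contain at most 2 consonants).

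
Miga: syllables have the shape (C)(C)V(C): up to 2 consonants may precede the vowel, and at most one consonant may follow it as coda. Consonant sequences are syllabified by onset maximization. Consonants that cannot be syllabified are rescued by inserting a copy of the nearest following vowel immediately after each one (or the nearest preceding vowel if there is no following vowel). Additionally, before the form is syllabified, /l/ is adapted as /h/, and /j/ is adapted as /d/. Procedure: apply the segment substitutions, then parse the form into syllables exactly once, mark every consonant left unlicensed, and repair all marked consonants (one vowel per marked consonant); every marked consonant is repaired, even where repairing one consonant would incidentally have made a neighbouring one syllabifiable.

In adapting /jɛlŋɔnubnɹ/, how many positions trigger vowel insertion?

2

After substitution the input is /dɛhŋɔnubnɹ/.
The unsyllabifiable consonants are /n/, /ɹ/; each receives one epenthetic vowel.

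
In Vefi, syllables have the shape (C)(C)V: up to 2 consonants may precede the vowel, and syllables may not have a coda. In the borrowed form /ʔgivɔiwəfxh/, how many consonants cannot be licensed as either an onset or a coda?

3

Under (C)(C)V, the unsyllabifiable consonants are /f/, /x/, /h/ (no codas are permitted; onsets may contain at most 2 consonants).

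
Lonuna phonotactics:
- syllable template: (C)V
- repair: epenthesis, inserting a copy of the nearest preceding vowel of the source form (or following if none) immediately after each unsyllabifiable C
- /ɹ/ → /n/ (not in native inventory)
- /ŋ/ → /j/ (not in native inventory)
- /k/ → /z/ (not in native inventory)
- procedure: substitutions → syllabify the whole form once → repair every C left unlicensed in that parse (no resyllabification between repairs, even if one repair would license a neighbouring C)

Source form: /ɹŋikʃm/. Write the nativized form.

nijiziʃimi

Substitution: /ɹ/ → /n/, /ŋ/ → /j/, /k/ → /z/, giving /njizʃm/.
Under (C)V, the unsyllabifiable consonants are /n/, /z/, /ʃ/, /m/ (no codas are permitted; onsets are limited to one consonant).
Epenthesis after each stranded consonant: /n/ → /ni/, /z/ → /zi/, /ʃ/ → /ʃi/, /m/ → /mi/.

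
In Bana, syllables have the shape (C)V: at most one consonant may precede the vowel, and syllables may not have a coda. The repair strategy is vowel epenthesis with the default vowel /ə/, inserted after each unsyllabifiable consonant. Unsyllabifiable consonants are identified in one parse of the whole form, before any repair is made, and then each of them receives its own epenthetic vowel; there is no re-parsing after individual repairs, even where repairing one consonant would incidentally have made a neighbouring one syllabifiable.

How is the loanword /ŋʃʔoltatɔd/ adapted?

ŋəʃəʔolətatɔdə

Under (C)V, the unsyllabifiable consonants are /ŋ/, /ʃ/, /l/, /d/ (no codas are permitted; onsets are limited to one consonant).
Epenthesis after each stranded consonant: /ŋ/ → /ŋə/, /ʃ/ → /ʃə/, /l/ → /lə/, /d/ → /də/.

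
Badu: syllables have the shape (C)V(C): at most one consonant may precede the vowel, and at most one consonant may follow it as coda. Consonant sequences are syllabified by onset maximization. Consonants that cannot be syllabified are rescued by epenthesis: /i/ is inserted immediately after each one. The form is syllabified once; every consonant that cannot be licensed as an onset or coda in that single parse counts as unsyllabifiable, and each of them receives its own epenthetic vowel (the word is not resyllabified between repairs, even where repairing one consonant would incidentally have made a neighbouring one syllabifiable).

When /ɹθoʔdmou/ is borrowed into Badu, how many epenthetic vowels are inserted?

The unsyllabifiable consonants are /ɹ/, /d/; each receives one epenthetic vowel.

2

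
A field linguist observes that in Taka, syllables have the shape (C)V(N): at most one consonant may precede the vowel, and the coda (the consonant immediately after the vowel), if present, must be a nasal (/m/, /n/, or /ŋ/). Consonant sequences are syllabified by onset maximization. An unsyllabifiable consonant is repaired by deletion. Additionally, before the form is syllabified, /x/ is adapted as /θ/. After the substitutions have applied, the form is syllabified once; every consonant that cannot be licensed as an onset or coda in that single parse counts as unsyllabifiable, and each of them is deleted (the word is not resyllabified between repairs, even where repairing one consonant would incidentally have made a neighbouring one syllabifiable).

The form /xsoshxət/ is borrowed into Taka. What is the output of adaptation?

Substitution: /x/ → /θ/, giving /θsoshθət/.
Under (C)V(N), the unsyllabifiable consonants are /θ/, /s/, /h/, /t/ (only a nasal (/m/, /n/, or /ŋ/) is licensed in coda position; onsets are limited to one consonant).
Deletion applies to /θ/, /s/, /h/, /t/.

soθə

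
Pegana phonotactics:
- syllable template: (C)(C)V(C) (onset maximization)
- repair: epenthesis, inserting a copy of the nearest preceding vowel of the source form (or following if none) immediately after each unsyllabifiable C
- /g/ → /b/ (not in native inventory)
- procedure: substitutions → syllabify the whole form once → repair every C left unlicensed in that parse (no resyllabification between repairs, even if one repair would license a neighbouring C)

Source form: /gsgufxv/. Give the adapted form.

busbufxuvu

Substitution: /g/ → /b/, giving /bsbufxv/.
Under (C)(C)V(C), the unsyllabifiable consonants are /b/, /x/, /v/ (at most one coda consonant is licensed; onsets may contain at most 2 consonants).
Epenthesis after each stranded consonant: /b/ → /bu/, /x/ → /xu/, /v/ → /vu/.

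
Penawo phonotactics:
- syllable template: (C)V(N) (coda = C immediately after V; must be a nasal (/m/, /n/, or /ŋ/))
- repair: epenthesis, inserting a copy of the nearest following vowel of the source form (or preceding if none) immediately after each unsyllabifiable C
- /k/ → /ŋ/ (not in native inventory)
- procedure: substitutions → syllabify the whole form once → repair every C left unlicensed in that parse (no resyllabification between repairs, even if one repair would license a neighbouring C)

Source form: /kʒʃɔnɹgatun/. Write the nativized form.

Substitution: /k/ → /ŋ/, giving /ŋʒʃɔnɹgatun/.
The consonants /ŋ/, /ʒ/, /ɹ/ cannot be parsed into a legal (C)V(N) syllable (only a nasal (/m/, /n/, or /ŋ/) is licensed in coda position; onsets are limited to one consonant).
Each unlicensed consonant becomes the onset of a new syllable: /ŋ/ → /ŋɔ/, /ʒ/ → /ʒɔ/, /ɹ/ → /ɹa/.

ŋɔʒɔʃɔnɹagatun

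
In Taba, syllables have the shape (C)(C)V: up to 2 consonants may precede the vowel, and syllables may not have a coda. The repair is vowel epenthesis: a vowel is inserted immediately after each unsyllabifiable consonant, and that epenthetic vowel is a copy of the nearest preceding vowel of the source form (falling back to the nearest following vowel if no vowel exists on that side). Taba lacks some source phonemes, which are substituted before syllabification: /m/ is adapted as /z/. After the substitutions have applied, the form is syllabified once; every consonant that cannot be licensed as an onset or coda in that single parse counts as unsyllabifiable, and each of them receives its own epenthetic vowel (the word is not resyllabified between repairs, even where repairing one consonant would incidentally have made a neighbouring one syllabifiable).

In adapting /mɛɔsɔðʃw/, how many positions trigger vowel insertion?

After substitution the input is /zɛɔsɔðʃw/.
The unsyllabifiable consonants are /ð/, /ʃ/, /w/; each receives one epenthetic vowel.

3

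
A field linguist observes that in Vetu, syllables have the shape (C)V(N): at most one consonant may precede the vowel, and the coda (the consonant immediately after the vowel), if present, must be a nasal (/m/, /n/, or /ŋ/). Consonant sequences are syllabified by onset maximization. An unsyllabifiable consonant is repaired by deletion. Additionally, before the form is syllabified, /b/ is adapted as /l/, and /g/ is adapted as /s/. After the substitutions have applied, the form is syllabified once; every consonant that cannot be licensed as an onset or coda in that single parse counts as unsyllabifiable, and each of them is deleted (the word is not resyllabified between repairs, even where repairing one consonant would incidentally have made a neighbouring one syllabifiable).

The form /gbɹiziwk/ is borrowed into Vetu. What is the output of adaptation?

Substitution: /g/ → /s/, /b/ → /l/, giving /slɹiziwk/.
Syllabifying with onset maximization leaves /s/, /l/, /w/, /k/ stranded (only a nasal (/m/, /n/, or /ŋ/) is licensed in coda position; onsets are limited to one consonant).
Deleting the stranded consonants removes /s/, /l/, /w/, /k/.

ɹizi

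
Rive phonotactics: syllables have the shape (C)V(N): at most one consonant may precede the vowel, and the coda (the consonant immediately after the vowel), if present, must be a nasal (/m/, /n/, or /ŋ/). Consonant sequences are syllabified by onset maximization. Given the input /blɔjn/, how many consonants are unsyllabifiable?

The consonants /b/, /j/, /n/ cannot be parsed into a legal (C)V(N) syllable (only a nasal (/m/, /n/, or /ŋ/) is licensed in coda position; onsets are limited to one consonant).

3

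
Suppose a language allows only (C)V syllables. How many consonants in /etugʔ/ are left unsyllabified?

2

The consonants /g/, /ʔ/ cannot be parsed into a legal (C)V syllable (no codas are permitted; onsets are limited to one consonant).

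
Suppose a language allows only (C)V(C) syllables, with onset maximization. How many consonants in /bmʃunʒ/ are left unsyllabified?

Under (C)V(C), the unsyllabifiable consonants are /b/, /m/, /ʒ/ (at most one coda consonant is licensed; onsets are limited to one consonant).

3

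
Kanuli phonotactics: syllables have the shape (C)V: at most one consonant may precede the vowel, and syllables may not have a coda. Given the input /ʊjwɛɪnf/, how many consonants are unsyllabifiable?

Under (C)V, the unsyllabifiable consonants are /j/, /n/, /f/ (no codas are permitted; onsets are limited to one consonant).

3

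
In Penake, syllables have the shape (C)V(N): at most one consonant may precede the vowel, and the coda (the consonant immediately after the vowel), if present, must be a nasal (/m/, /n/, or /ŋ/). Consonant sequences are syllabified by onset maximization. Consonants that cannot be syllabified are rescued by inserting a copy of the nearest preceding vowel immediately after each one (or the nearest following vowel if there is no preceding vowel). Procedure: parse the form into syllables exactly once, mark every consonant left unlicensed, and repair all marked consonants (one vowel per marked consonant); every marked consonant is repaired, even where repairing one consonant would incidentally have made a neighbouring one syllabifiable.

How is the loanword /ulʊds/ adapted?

The consonants /d/, /s/ cannot be parsed into a legal (C)V(N) syllable (only a nasal (/m/, /n/, or /ŋ/) is licensed in coda position; onsets are limited to one consonant).
Inserting the epenthetic vowel yields /d/ → /dʊ/, /s/ → /sʊ/.

ulʊdʊsʊ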